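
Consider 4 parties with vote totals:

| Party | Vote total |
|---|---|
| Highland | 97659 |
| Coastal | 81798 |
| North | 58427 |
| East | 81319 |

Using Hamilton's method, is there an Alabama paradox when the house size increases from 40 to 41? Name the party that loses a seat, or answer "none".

At 40 seats: Highland 12, Coastal 10, North 8, East 10.
At 41 seats: Highland 13, Coastal 11, North 7, East 10.
North drops from 8 to 7.

North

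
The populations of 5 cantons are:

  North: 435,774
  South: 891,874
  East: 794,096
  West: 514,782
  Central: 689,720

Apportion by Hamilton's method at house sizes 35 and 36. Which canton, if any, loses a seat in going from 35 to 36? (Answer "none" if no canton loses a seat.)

At 35 seats: North 5, South 9, East 8, West 6, Central 7.
At 36 seats: North 5, South 10, East 9, West 5, Central 7.
West drops from 6 to 5.

West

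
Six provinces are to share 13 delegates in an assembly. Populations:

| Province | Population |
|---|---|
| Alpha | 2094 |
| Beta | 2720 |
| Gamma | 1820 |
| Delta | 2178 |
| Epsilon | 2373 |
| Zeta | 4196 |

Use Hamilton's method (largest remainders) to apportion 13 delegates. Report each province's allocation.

The standard divisor is 15381/13 ≈ 1183.154.
Standard quotas: Alpha 1.770, Beta 2.299, Gamma 1.538, Delta 1.841, Epsilon 2.006, Zeta 3.546.
Lower quotas: Alpha 1, Beta 2, Gamma 1, Delta 1, Epsilon 2, Zeta 3 (sum 10, leaving 3 seats).
Remainders in descending order: Delta 0.841, Alpha 0.770, Zeta 0.546, Gamma 0.538, Beta 0.299, Epsilon 0.006.
Largest remainders: Delta, Alpha, Zeta receive the extra seats.

Alpha 2, Beta 2, Gamma 1, Delta 2, Epsilon 2, Zeta 4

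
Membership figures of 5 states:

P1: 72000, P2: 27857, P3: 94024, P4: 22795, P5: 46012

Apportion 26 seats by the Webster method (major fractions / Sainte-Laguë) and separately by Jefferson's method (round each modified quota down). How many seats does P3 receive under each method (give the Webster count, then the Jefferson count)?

Webster: P1 7, P2 3, P3 9, P4 2, P5 5.
Jefferson: P1 7, P2 3, P3 10, P4 2, P5 4.
P3 gets 9 under Webster and 10 under Jefferson.

9 and 10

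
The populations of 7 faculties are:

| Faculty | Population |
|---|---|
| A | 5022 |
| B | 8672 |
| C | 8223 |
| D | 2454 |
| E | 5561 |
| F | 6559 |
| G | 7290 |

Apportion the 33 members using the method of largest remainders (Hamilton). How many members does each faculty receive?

A 4, B 7, C 6, D 2, E 4, F 5, G 5

Total 43781; standard divisor 43781/33 ≈ 1326.697.
Standard quotas: A 3.7853, B 6.5365, C 6.1981, D 1.8497, E 4.1916, F 4.9439, G 5.4948.
Lower quotas: A 3, B 6, C 6, D 1, E 4, F 4, G 5 (sum 29, leaving 4 seats).
Remainders in descending order: F 0.9439, D 0.8497, A 0.7853, B 0.5365, G 0.4948, C 0.1981, E 0.1916.
The surplus seats go to F, D, A, B.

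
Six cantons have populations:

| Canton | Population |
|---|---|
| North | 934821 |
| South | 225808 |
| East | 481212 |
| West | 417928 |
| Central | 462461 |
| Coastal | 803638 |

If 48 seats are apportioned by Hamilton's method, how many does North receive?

13

Standard divisor: 3325868 ÷ 48 ≈ 69288.917.
Standard quotas: North 13.4916, South 3.2589, East 6.9450, West 6.0317, Central 6.6744, Coastal 11.5984.
Lower quotas: North 13, South 3, East 6, West 6, Central 6, Coastal 11 (sum 45, leaving 3 seats).
Remainders in descending order: East 0.9450, Central 0.6744, Coastal 0.5984, North 0.4916, South 0.2589, West 0.0317.
Largest remainders: East, Central, Coastal receive the extra seats.
North receives 13.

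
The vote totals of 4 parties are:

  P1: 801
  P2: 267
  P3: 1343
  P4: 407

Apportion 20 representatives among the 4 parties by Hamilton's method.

P1 6, P2 2, P3 9, P4 3

Standard divisor: 2818 ÷ 20 ≈ 140.9.
Standard quotas: P1 5.685, P2 1.895, P3 9.532, P4 2.889.
Lower quotas: P1 5, P2 1, P3 9, P4 2 (sum 17, leaving 3 seats).
Remainders in descending order: P2 0.895, P4 0.889, P1 0.685, P3 0.532.
Largest remainders: P2, P4, P1 receive the extra seats.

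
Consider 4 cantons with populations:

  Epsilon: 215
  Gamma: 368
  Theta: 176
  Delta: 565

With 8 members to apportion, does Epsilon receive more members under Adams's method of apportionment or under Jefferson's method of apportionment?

Adams: Epsilon 2, Gamma 2, Theta 1, Delta 3.
Jefferson: Epsilon 1, Gamma 2, Theta 1, Delta 4.
Epsilon gets 2 under Adams and 1 under Jefferson.

Adams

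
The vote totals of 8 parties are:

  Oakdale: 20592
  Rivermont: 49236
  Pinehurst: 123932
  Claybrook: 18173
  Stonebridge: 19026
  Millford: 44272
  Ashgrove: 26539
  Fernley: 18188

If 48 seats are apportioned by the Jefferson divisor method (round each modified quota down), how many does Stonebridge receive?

3

Standard divisor 319958/48 ≈ 6665.792; standard quotas: Oakdale 3.089, Rivermont 7.386, Pinehurst 18.592, Claybrook 2.726, Stonebridge 2.854, Millford 6.642, Ashgrove 3.981, Fernley 2.729.
Rounding down gives 3, 7, 18, 2, 2, 6, 3, 2 = 43 seats, so the divisor must be adjusted.
With modified divisor 6180: modified quotas Oakdale 3.332, Rivermont 7.967, Pinehurst 20.054, Claybrook 2.941, Stonebridge 3.079, Millford 7.164, Ashgrove 4.294, Fernley 2.943.
Rounding down: Oakdale 3, Rivermont 7, Pinehurst 20, Claybrook 2, Stonebridge 3, Millford 7, Ashgrove 4, Fernley 2 (total 48).
Stonebridge receives 3.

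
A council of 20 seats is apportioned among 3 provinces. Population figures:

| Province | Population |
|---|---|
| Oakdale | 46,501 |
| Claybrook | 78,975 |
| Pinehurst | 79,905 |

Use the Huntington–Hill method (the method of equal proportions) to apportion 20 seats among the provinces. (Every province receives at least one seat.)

Oakdale=4; Claybrook=8; Pinehurst=8

With divisor 10476: modified quotas Oakdale 4.439, Claybrook 7.539, Pinehurst 7.627.
Geometric-mean thresholds: Oakdale √(4·5)=4.472, Claybrook √(7·8)=7.483, Pinehurst √(7·8)=7.483.
Each quota rounded against its threshold gives Oakdale 4, Claybrook 8, Pinehurst 8 (total 20).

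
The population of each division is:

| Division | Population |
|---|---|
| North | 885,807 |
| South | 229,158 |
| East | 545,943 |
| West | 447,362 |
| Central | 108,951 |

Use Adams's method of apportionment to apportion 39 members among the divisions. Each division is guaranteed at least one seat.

North 15, South 4, East 10, West 8, Central 2

Standard divisor 2217221/39 ≈ 56851.821; standard quotas: North 15.581, South 4.031, East 9.603, West 7.869, Central 1.916.
Rounding up gives 16, 5, 10, 8, 2 = 41 seats, so the divisor must be adjusted.
With modified divisor 59900: modified quotas North 14.788, South 3.826, East 9.114, West 7.468, Central 1.819.
Rounding up: North 15, South 4, East 10, West 8, Central 2 (total 39).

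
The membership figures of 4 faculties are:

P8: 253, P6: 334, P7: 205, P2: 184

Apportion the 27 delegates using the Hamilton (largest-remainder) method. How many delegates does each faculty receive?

Total 976; standard divisor 976/27 ≈ 36.148.
Standard quotas: P8 6.999, P6 9.240, P7 5.671, P2 5.090.
Lower quotas: P8 6, P6 9, P7 5, P2 5 (sum 25, leaving 2 seats).
Remainders in descending order: P8 0.999, P7 0.671, P6 0.240, P2 0.090.
Largest remainders: P8, P7 receive the extra seats.

P8 7, P6 9, P7 6, P2 5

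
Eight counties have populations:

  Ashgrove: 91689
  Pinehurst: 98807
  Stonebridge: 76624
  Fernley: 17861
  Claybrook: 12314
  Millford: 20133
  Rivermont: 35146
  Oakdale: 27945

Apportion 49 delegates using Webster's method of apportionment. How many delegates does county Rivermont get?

Standard divisor 380519/49 ≈ 7765.694; standard quotas: Ashgrove 11.807, Pinehurst 12.724, Stonebridge 9.867, Fernley 2.300, Claybrook 1.586, Millford 2.593, Rivermont 4.526, Oakdale 3.599.
Rounding to the nearest integer gives 12, 13, 10, 2, 2, 3, 5, 4 = 51 seats, so the divisor must be adjusted.
With modified divisor 7938.8: modified quotas Ashgrove 11.549, Pinehurst 12.446, Stonebridge 9.652, Fernley 2.250, Claybrook 1.551, Millford 2.536, Rivermont 4.427, Oakdale 3.520.
Rounding to the nearest integer: Ashgrove 12, Pinehurst 12, Stonebridge 10, Fernley 2, Claybrook 2, Millford 3, Rivermont 4, Oakdale 4 (total 49).
Rivermont receives 4.

4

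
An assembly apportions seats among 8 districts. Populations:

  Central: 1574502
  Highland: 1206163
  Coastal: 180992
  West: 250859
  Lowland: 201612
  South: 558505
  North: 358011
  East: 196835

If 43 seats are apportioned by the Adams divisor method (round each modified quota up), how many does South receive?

Standard divisor 4527479/43 ≈ 105290.209; standard quotas: Central 14.954, Highland 11.456, Coastal 1.719, West 2.383, Lowland 1.915, South 5.304, North 3.400, East 1.869.
Rounding up gives 15, 12, 2, 3, 2, 6, 4, 2 = 46 seats, so the divisor must be adjusted.
With modified divisor 115900: modified quotas Central 13.585, Highland 10.407, Coastal 1.562, West 2.164, Lowland 1.740, South 4.819, North 3.089, East 1.698.
Rounding up: Central 14, Highland 11, Coastal 2, West 3, Lowland 2, South 5, North 4, East 2 (total 43).
South receives 5.

5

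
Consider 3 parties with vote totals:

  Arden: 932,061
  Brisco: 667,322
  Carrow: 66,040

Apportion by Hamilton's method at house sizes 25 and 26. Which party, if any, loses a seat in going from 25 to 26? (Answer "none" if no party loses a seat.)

none

At 25 seats: Arden 14, Brisco 10, Carrow 1.
At 26 seats: Arden 15, Brisco 10, Carrow 1.
No party's allocation decreased.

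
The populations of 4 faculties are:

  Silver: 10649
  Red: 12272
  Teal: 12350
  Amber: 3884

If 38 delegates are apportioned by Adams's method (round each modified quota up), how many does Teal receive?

12

Standard divisor 39155/38 ≈ 1030.395; standard quotas: Silver 10.335, Red 11.910, Teal 11.986, Amber 3.769.
Rounding up gives 11, 12, 12, 4 = 39 seats, so the divisor must be adjusted.
With modified divisor 1100: modified quotas Silver 9.681, Red 11.156, Teal 11.227, Amber 3.531.
Rounding up: Silver 10, Red 12, Teal 12, Amber 4 (total 38).
Teal receives 12.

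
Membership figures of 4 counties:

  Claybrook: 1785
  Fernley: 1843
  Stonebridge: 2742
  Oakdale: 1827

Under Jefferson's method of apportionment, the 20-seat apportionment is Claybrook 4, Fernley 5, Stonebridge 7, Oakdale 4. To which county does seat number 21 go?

Priority for the next seat is population ÷ (current seats + 1).
Priorities: Claybrook 357.000, Fernley 307.167, Stonebridge 342.750, Oakdale 365.400.
Highest priority: Oakdale.

Oakdale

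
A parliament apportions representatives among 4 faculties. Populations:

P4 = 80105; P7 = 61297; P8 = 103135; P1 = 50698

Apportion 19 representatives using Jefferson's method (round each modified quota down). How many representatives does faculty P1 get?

Standard divisor 295235/19 ≈ 15538.684; standard quotas: P4 5.155, P7 3.945, P8 6.637, P1 3.263.
Rounding down gives 5, 3, 6, 3 = 17 seats, so the divisor must be adjusted.
With modified divisor 14000: modified quotas P4 5.722, P7 4.378, P8 7.367, P1 3.621.
Rounding down: P4 5, P7 4, P8 7, P1 3 (total 19).
P1 receives 3.

3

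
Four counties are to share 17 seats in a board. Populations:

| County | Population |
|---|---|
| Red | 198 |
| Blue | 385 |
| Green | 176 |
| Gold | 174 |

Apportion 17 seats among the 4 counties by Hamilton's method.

Total 933; standard divisor 933/17 ≈ 54.882.
Standard quotas: Red 3.608, Blue 7.015, Green 3.207, Gold 3.170.
Lower quotas: Red 3, Blue 7, Green 3, Gold 3 (sum 16, leaving 1 seat).
Remainders in descending order: Red 0.608, Green 0.207, Gold 0.170, Blue 0.015.
Largest remainder: Red receives the extra seat.

Red 4, Blue 7, Green 3, Gold 3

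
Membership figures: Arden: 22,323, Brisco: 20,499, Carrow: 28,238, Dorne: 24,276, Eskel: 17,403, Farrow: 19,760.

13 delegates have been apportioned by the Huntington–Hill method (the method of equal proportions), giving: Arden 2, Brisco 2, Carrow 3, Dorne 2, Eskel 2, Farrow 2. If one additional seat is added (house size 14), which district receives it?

Priority for the next seat is population ÷ (√(s·(s+1))).
Priorities: Arden 9113.327, Brisco 8368.682, Carrow 8151.608, Dorne 9910.635, Eskel 7104.745, Farrow 8066.986.
Highest priority: Dorne.

Dorne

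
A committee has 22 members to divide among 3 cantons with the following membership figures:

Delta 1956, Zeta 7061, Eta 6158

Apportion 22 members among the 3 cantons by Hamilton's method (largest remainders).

Delta 3; Zeta 10; Eta 9

The standard divisor is 15175/22 ≈ 689.773.
Standard quotas: Delta 2.8357, Zeta 10.2367, Eta 8.9276.
Lower quotas: Delta 2, Zeta 10, Eta 8 (sum 20, leaving 2 seats).
Remainders in descending order: Eta 0.9276, Delta 0.8357, Zeta 0.2367.
Largest remainders: Eta, Delta receive the extra seats.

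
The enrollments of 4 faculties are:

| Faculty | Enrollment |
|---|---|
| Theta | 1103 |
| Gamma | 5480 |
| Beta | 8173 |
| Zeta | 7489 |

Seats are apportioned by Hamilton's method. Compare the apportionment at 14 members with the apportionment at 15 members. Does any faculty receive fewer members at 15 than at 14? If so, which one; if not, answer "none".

none

At 14 seats: Theta 1, Gamma 3, Beta 5, Zeta 5.
At 15 seats: Theta 1, Gamma 4, Beta 5, Zeta 5.
No faculty's allocation decreased.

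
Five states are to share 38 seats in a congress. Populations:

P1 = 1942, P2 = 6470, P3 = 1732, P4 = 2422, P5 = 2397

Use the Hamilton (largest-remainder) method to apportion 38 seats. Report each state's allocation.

P1: 5, P2: 17, P3: 4, P4: 6, P5: 6

Total 14963; standard divisor 14963/38 ≈ 393.763.
Standard quotas: P1 4.9319, P2 16.4312, P3 4.3986, P4 6.1509, P5 6.0874.
Lower quotas: P1 4, P2 16, P3 4, P4 6, P5 6 (sum 36, leaving 2 seats).
Remainders in descending order: P1 0.9319, P2 0.4312, P3 0.3986, P4 0.1509, P5 0.0874.
The surplus seats go to P1, P2.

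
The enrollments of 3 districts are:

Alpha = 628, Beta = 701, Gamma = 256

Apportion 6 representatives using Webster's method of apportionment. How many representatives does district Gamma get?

Standard divisor 1585/6 ≈ 264.167; standard quotas: Alpha 2.377, Beta 2.654, Gamma 0.969.
Rounding to the nearest integer gives Alpha 2, Beta 3, Gamma 1 — total 6, matching the house size, so no adjustment is needed.
Gamma receives 1.

1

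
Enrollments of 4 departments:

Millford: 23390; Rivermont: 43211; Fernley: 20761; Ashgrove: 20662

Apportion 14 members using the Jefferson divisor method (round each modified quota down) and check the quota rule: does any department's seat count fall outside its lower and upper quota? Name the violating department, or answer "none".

Standard quotas: Millford 3.031, Rivermont 5.600, Fernley 2.691, Ashgrove 2.678.
Jefferson allocation: Millford 3, Rivermont 6, Fernley 3, Ashgrove 2.
Every allocation lies between the lower and upper quota.

none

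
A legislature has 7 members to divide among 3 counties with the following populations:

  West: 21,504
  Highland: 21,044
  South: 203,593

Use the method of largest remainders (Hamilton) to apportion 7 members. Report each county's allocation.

Total 246141; standard divisor 246141/7 = 35163.
Standard quotas: West 0.6116, Highland 0.5985, South 5.7900.
Lower quotas: West 0, Highland 0, South 5 (sum 5, leaving 2 seats).
Remainders in descending order: South 0.7900, West 0.6116, Highland 0.5985.
Largest remainders: South, West receive the extra seats.

West 1, Highland 0, South 6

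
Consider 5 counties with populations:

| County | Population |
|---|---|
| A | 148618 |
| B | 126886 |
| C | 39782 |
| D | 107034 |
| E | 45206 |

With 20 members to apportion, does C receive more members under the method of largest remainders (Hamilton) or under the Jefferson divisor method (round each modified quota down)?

Hamilton

Hamilton: A 6, B 5, C 2, D 5, E 2.
Jefferson: A 7, B 5, C 1, D 5, E 2.
C gets 2 under Hamilton and 1 under Jefferson.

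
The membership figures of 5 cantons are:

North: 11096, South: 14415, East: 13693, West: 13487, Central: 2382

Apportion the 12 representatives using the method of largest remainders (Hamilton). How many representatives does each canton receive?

North: 2, South: 3, East: 3, West: 3, Central: 1

Standard divisor: 55073 ÷ 12 ≈ 4589.417.
Standard quotas: North 2.4177, South 3.1409, East 2.9836, West 2.9387, Central 0.5190.
Lower quotas: North 2, South 3, East 2, West 2, Central 0 (sum 9, leaving 3 seats).
Remainders in descending order: East 0.9836, West 0.9387, Central 0.5190, North 0.4177, South 0.1409.
Largest remainders: East, West, Central receive the extra seats.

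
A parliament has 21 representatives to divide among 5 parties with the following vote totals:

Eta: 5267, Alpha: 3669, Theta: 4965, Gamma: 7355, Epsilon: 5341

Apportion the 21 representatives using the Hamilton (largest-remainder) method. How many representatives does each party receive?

Standard divisor: 26597 ÷ 21 ≈ 1266.524.
Standard quotas: Eta 4.1586, Alpha 2.8969, Theta 3.9202, Gamma 5.8072, Epsilon 4.2171.
Lower quotas: Eta 4, Alpha 2, Theta 3, Gamma 5, Epsilon 4 (sum 18, leaving 3 seats).
Remainders in descending order: Theta 0.9202, Alpha 0.8969, Gamma 0.8072, Epsilon 0.2171, Eta 0.1586.
Largest remainders: Theta, Alpha, Gamma receive the extra seats.

Eta: 4, Alpha: 3, Theta: 4, Gamma: 6, Epsilon: 4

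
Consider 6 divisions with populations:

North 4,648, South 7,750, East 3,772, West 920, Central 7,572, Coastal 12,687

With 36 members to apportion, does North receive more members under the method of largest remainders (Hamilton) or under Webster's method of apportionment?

Hamilton

Hamilton: North 5, South 7, East 4, West 1, Central 7, Coastal 12.
Webster: North 4, South 8, East 4, West 1, Central 7, Coastal 12.
North gets 5 under Hamilton and 4 under Webster.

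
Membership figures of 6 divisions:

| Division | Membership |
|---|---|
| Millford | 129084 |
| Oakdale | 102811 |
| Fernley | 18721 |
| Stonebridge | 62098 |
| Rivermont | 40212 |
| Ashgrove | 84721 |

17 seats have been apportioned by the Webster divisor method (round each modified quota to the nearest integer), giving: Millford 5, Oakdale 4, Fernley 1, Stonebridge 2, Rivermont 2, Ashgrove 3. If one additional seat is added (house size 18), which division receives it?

Stonebridge

Priority for the next seat is population ÷ (current seats + 0.5).
Priorities: Millford 23469.818, Oakdale 22846.889, Fernley 12480.667, Stonebridge 24839.200, Rivermont 16084.800, Ashgrove 24206.000.
Highest priority: Stonebridge.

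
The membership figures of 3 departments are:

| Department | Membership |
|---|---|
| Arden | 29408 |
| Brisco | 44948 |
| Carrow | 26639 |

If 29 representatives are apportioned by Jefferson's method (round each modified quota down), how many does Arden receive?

8

Standard divisor 100995/29 ≈ 3482.586; standard quotas: Arden 8.444, Brisco 12.907, Carrow 7.649.
Rounding down gives 8, 12, 7 = 27 seats, so the divisor must be adjusted.
With modified divisor 3300: modified quotas Arden 8.912, Brisco 13.621, Carrow 8.072.
Rounding down: Arden 8, Brisco 13, Carrow 8 (total 29).
Arden receives 8.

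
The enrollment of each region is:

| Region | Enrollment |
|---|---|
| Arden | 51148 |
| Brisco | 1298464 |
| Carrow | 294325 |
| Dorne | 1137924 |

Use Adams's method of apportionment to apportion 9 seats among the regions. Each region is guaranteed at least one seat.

Standard divisor 2781861/9 ≈ 309095.667; standard quotas: Arden 0.165, Brisco 4.201, Carrow 0.952, Dorne 3.681.
Rounding up gives 1, 5, 1, 4 = 11 seats, so the divisor must be adjusted.
With modified divisor 406100: modified quotas Arden 0.126, Brisco 3.197, Carrow 0.725, Dorne 2.802.
Rounding up: Arden 1, Brisco 4, Carrow 1, Dorne 3 (total 9).

Arden=1, Brisco=4, Carrow=1, Dorne=3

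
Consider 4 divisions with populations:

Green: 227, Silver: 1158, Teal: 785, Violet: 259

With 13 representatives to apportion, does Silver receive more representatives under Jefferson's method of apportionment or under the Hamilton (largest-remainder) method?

Jefferson

Jefferson: Green 1, Silver 7, Teal 4, Violet 1.
Hamilton: Green 1, Silver 6, Teal 4, Violet 2.
Silver gets 7 under Jefferson and 6 under Hamilton.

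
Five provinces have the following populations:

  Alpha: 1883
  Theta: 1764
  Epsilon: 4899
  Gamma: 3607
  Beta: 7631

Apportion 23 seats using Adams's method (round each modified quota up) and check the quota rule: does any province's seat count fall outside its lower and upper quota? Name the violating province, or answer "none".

Standard quotas: Alpha 2.189, Theta 2.051, Epsilon 5.695, Gamma 4.193, Beta 8.871.
Adams allocation: Alpha 2, Theta 2, Epsilon 6, Gamma 4, Beta 9.
Every allocation lies between the lower and upper quota.

none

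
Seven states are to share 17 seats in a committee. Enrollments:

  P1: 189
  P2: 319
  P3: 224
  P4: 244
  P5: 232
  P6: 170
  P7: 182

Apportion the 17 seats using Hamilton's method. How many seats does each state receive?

P1: 2, P2: 3, P3: 2, P4: 3, P5: 3, P6: 2, P7: 2

The standard divisor is 1560/17 ≈ 91.765.
Standard quotas: P1 2.060, P2 3.476, P3 2.441, P4 2.659, P5 2.528, P6 1.853, P7 1.983.
Lower quotas: P1 2, P2 3, P3 2, P4 2, P5 2, P6 1, P7 1 (sum 13, leaving 4 seats).
Remainders in descending order: P7 0.983, P6 0.853, P4 0.659, P5 0.528, P2 0.476, P3 0.441, P1 0.060.
The surplus seats go to P7, P6, P4, P5.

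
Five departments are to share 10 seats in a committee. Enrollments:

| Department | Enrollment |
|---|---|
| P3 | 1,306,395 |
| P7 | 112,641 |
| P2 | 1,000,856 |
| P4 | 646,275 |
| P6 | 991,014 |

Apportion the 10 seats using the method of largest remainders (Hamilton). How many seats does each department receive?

P3: 3, P7: 0, P2: 3, P4: 2, P6: 2

Standard divisor: 4057181 ÷ 10 ≈ 405718.1.
Standard quotas: P3 3.2200, P7 0.2776, P2 2.4669, P4 1.5929, P6 2.4426.
Lower quotas: P3 3, P7 0, P2 2, P4 1, P6 2 (sum 8, leaving 2 seats).
Remainders in descending order: P4 0.5929, P2 0.4669, P6 0.4426, P7 0.2776, P3 0.2200.
Largest remainders: P4, P2 receive the extra seats.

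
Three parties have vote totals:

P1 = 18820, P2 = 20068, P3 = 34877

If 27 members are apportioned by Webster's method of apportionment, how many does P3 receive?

13

Standard divisor 73765/27 ≈ 2732.037; standard quotas: P1 6.889, P2 7.345, P3 12.766.
Rounding to the nearest integer gives P1 7, P2 7, P3 13 — total 27, matching the house size, so no adjustment is needed.
P3 receives 13.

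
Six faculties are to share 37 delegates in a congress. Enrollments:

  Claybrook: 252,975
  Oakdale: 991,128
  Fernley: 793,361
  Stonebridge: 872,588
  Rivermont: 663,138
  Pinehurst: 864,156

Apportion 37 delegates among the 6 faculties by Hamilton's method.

Standard divisor: 4437346 ÷ 37 ≈ 119928.27.
Standard quotas: Claybrook 2.1094, Oakdale 8.2643, Fernley 6.6153, Stonebridge 7.2759, Rivermont 5.5295, Pinehurst 7.2056.
Lower quotas: Claybrook 2, Oakdale 8, Fernley 6, Stonebridge 7, Rivermont 5, Pinehurst 7 (sum 35, leaving 2 seats).
Remainders in descending order: Fernley 0.6153, Rivermont 0.5295, Stonebridge 0.2759, Oakdale 0.2643, Pinehurst 0.2056, Claybrook 0.1094.
Largest remainders: Fernley, Rivermont receive the extra seats.

Claybrook 2; Oakdale 8; Fernley 7; Stonebridge 7; Rivermont 6; Pinehurst 7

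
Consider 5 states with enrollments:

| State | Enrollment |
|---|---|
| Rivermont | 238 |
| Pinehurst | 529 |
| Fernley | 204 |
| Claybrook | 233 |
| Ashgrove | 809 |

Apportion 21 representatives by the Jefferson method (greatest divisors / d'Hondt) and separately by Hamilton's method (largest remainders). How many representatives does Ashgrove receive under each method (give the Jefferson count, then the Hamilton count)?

9 and 8

Jefferson: Rivermont 2, Pinehurst 6, Fernley 2, Claybrook 2, Ashgrove 9.
Hamilton: Rivermont 3, Pinehurst 6, Fernley 2, Claybrook 2, Ashgrove 8.
Ashgrove gets 9 under Jefferson and 8 under Hamilton.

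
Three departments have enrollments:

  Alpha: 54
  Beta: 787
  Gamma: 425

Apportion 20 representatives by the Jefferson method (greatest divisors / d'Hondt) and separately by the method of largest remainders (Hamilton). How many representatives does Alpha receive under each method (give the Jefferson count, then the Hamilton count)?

0 and 1

Jefferson: Alpha 0, Beta 13, Gamma 7.
Hamilton: Alpha 1, Beta 12, Gamma 7.
Alpha gets 0 under Jefferson and 1 under Hamilton.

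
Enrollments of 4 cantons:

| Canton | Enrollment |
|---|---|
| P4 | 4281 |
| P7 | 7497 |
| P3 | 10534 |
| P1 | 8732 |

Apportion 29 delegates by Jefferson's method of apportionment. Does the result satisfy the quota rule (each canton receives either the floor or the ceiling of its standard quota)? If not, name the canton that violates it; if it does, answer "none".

none

Standard quotas: P4 3.999, P7 7.003, P3 9.840, P1 8.157.
Jefferson allocation: P4 4, P7 7, P3 10, P1 8.
Every allocation lies between the lower and upper quota.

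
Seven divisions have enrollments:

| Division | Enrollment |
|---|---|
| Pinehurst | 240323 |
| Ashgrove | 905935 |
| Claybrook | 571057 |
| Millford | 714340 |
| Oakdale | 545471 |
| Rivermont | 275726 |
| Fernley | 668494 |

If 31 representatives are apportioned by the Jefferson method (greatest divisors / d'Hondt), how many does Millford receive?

6

Standard divisor 3921346/31 ≈ 126495.032; standard quotas: Pinehurst 1.900, Ashgrove 7.162, Claybrook 4.514, Millford 5.647, Oakdale 4.312, Rivermont 2.180, Fernley 5.285.
Rounding down gives 1, 7, 4, 5, 4, 2, 5 = 28 seats, so the divisor must be adjusted.
With modified divisor 113700: modified quotas Pinehurst 2.114, Ashgrove 7.968, Claybrook 5.022, Millford 6.283, Oakdale 4.797, Rivermont 2.425, Fernley 5.879.
Rounding down: Pinehurst 2, Ashgrove 7, Claybrook 5, Millford 6, Oakdale 4, Rivermont 2, Fernley 5 (total 31).
Millford receives 6.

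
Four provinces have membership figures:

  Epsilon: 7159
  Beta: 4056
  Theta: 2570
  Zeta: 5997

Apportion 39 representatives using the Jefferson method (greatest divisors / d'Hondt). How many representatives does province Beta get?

Standard divisor 19782/39 ≈ 507.231; standard quotas: Epsilon 14.114, Beta 7.996, Theta 5.067, Zeta 11.823.
Rounding down gives 14, 7, 5, 11 = 37 seats, so the divisor must be adjusted.
With modified divisor 490: modified quotas Epsilon 14.610, Beta 8.278, Theta 5.245, Zeta 12.239.
Rounding down: Epsilon 14, Beta 8, Theta 5, Zeta 12 (total 39).
Beta receives 8.

8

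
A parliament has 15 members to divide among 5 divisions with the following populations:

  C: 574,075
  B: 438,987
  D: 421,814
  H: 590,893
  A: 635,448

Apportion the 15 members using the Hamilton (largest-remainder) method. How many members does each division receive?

The standard divisor is 2661217/15 ≈ 177414.467.
Standard quotas: C 3.2358, B 2.4744, D 2.3776, H 3.3306, A 3.5817.
Lower quotas: C 3, B 2, D 2, H 3, A 3 (sum 13, leaving 2 seats).
Remainders in descending order: A 0.5817, B 0.4744, D 0.3776, H 0.3306, C 0.2358.
Largest remainders: A, B receive the extra seats.

C: 3; B: 3; D: 2; H: 3; A: 4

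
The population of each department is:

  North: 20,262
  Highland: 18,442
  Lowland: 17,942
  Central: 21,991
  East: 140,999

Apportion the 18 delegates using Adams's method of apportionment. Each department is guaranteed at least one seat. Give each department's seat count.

North: 2, Highland: 2, Lowland: 2, Central: 2, East: 10

Standard divisor 219636/18 ≈ 12202; standard quotas: North 1.661, Highland 1.511, Lowland 1.470, Central 1.802, East 11.555.
Rounding up gives 2, 2, 2, 2, 12 = 20 seats, so the divisor must be adjusted.
With modified divisor 14900: modified quotas North 1.360, Highland 1.238, Lowland 1.204, Central 1.476, East 9.463.
Rounding up: North 2, Highland 2, Lowland 2, Central 2, East 10 (total 18).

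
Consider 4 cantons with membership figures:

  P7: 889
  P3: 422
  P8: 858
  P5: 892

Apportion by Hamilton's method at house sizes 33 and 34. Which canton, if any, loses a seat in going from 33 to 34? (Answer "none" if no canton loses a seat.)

At 33 seats: P7 10, P3 4, P8 9, P5 10.
At 34 seats: P7 10, P3 5, P8 9, P5 10.
No canton's allocation decreased.

none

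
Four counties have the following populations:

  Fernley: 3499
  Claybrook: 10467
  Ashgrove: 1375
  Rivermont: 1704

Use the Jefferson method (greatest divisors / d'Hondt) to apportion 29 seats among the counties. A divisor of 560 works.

Fernley 6, Claybrook 18, Ashgrove 2, Rivermont 3

With modified divisor 560: modified quotas Fernley 6.248, Claybrook 18.691, Ashgrove 2.455, Rivermont 3.043.
Rounding down: Fernley 6, Claybrook 18, Ashgrove 2, Rivermont 3 (total 29).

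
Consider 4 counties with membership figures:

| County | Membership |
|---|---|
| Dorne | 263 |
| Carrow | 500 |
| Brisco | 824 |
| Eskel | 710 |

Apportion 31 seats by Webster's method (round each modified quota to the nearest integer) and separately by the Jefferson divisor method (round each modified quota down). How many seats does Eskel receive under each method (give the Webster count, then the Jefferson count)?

9 and 10

Webster: Dorne 4, Carrow 7, Brisco 11, Eskel 9.
Jefferson: Dorne 3, Carrow 7, Brisco 11, Eskel 10.
Eskel gets 9 under Webster and 10 under Jefferson.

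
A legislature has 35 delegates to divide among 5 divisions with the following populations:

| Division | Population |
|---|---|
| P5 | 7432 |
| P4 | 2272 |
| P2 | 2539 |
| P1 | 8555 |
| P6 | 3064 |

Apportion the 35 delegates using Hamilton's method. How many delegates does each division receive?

P5 11; P4 3; P2 4; P1 13; P6 4

Total 23862; standard divisor 23862/35 ≈ 681.771.
Standard quotas: P5 10.9010, P4 3.3325, P2 3.7241, P1 12.5482, P6 4.4942.
Lower quotas: P5 10, P4 3, P2 3, P1 12, P6 4 (sum 32, leaving 3 seats).
Remainders in descending order: P5 0.9010, P2 0.7241, P1 0.5482, P6 0.4942, P4 0.3325.
The surplus seats go to P5, P2, P1.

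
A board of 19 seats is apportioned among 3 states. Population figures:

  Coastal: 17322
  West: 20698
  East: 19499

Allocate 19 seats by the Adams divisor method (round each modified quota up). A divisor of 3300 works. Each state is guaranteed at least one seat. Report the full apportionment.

Coastal=6, West=7, East=6

With modified divisor 3300: modified quotas Coastal 5.249, West 6.272, East 5.909.
Rounding up: Coastal 6, West 7, East 6 (total 19).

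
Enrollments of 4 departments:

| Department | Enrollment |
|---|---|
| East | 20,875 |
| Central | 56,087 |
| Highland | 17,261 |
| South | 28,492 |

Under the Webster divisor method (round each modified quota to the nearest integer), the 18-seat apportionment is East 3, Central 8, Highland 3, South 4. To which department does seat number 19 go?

Priority for the next seat is population ÷ (current seats + 0.5).
Priorities: East 5964.286, Central 6598.471, Highland 4931.714, South 6331.556.
Highest priority: Central.

Central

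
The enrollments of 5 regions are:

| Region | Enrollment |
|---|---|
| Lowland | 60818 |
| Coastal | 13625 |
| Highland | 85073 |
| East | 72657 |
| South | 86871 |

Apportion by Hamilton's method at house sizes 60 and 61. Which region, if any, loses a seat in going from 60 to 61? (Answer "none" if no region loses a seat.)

Coastal

At 60 seats: Lowland 11, Coastal 3, Highland 16, East 14, South 16.
At 61 seats: Lowland 12, Coastal 2, Highland 16, East 14, South 17.
Coastal drops from 3 to 2.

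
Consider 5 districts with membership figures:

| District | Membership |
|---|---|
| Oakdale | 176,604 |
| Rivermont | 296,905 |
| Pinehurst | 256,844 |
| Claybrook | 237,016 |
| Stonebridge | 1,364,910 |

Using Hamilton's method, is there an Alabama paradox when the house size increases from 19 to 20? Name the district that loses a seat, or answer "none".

At 19 seats: Oakdale 2, Rivermont 2, Pinehurst 2, Claybrook 2, Stonebridge 11.
At 20 seats: Oakdale 1, Rivermont 3, Pinehurst 2, Claybrook 2, Stonebridge 12.
Oakdale drops from 2 to 1.

Oakdale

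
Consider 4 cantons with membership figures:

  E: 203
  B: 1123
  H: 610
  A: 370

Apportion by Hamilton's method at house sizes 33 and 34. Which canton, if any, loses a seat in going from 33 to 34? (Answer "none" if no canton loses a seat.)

none

At 33 seats: E 3, B 16, H 9, A 5.
At 34 seats: E 3, B 17, H 9, A 5.
No canton's allocation decreased.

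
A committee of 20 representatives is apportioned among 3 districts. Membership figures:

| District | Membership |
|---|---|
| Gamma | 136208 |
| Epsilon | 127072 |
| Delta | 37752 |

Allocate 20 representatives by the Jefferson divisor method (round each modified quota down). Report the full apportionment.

Standard divisor 301032/20 ≈ 15051.6; standard quotas: Gamma 9.049, Epsilon 8.442, Delta 2.508.
Rounding down gives 9, 8, 2 = 19 seats, so the divisor must be adjusted.
With modified divisor 13900: modified quotas Gamma 9.799, Epsilon 9.142, Delta 2.716.
Rounding down: Gamma 9, Epsilon 9, Delta 2 (total 20).

Gamma: 9, Epsilon: 9, Delta: 2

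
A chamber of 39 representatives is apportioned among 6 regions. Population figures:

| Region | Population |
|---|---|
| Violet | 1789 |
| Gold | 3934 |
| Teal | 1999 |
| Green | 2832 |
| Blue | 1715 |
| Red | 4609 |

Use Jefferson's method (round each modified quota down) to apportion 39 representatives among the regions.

Violet 4; Gold 9; Teal 4; Green 7; Blue 4; Red 11

Standard divisor 16878/39 ≈ 432.769; standard quotas: Violet 4.134, Gold 9.090, Teal 4.619, Green 6.544, Blue 3.963, Red 10.650.
Rounding down gives 4, 9, 4, 6, 3, 10 = 36 seats, so the divisor must be adjusted.
With modified divisor 402: modified quotas Violet 4.450, Gold 9.786, Teal 4.973, Green 7.045, Blue 4.266, Red 11.465.
Rounding down: Violet 4, Gold 9, Teal 4, Green 7, Blue 4, Red 11 (total 39).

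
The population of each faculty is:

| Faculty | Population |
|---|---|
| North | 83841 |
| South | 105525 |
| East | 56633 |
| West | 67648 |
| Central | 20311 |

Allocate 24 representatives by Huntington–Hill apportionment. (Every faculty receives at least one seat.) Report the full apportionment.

With divisor 14232: modified quotas North 5.891, South 7.415, East 3.979, West 4.753, Central 1.427.
Geometric-mean thresholds: North √(5·6)=5.477, South √(7·8)=7.483, East √(3·4)=3.464, West √(4·5)=4.472, Central √(1·2)=1.414.
Each quota rounded against its threshold gives North 6, South 7, East 4, West 5, Central 2 (total 24).

North 6, South 7, East 4, West 5, Central 2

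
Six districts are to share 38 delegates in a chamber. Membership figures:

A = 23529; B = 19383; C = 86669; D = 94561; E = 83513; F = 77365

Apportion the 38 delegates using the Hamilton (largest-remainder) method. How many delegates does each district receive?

Standard divisor: 385020 ÷ 38 ≈ 10132.105.
Standard quotas: A 2.3222, B 1.9130, C 8.5539, D 9.3328, E 8.2424, F 7.6356.
Lower quotas: A 2, B 1, C 8, D 9, E 8, F 7 (sum 35, leaving 3 seats).
Remainders in descending order: B 0.9130, F 0.6356, C 0.5539, D 0.3328, A 0.3222, E 0.2424.
The surplus seats go to B, F, C.

A=2; B=2; C=9; D=9; E=8; F=8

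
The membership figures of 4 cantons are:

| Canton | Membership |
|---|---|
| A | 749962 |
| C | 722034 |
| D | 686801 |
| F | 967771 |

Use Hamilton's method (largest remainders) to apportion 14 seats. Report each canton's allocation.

The standard divisor is 3126568/14 ≈ 223326.286.
Standard quotas: A 3.3581, C 3.2331, D 3.0753, F 4.3334.
Lower quotas: A 3, C 3, D 3, F 4 (sum 13, leaving 1 seat).
Remainders in descending order: A 0.3581, F 0.3334, C 0.2331, D 0.0753.
Largest remainder: A receives the extra seat.

A 4, C 3, D 3, F 4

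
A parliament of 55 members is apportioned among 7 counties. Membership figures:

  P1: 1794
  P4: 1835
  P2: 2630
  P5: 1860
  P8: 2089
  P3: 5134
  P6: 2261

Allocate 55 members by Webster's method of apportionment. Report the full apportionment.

P1: 6; P4: 6; P2: 8; P5: 6; P8: 6; P3: 16; P6: 7

Standard divisor 17603/55 ≈ 320.055; standard quotas: P1 5.605, P4 5.733, P2 8.217, P5 5.812, P8 6.527, P3 16.041, P6 7.064.
Rounding to the nearest integer gives 6, 6, 8, 6, 7, 16, 7 = 56 seats, so the divisor must be adjusted.
With modified divisor 324: modified quotas P1 5.537, P4 5.664, P2 8.117, P5 5.741, P8 6.448, P3 15.846, P6 6.978.
Rounding to the nearest integer: P1 6, P4 6, P2 8, P5 6, P8 6, P3 16, P6 7 (total 55).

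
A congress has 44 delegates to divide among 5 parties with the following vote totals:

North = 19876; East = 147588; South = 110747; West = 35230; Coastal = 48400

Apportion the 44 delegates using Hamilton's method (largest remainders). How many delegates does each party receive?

The standard divisor is 361841/44 ≈ 8223.659.
Standard quotas: North 2.4169, East 17.9468, South 13.4669, West 4.2840, Coastal 5.8855.
Lower quotas: North 2, East 17, South 13, West 4, Coastal 5 (sum 41, leaving 3 seats).
Remainders in descending order: East 0.9468, Coastal 0.8855, South 0.4669, North 0.4169, West 0.2840.
The surplus seats go to East, Coastal, South.

North 2, East 18, South 14, West 4, Coastal 6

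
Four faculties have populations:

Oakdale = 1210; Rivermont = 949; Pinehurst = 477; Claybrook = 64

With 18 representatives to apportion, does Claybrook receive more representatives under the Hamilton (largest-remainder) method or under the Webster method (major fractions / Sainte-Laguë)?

Hamilton: Oakdale 8, Rivermont 6, Pinehurst 3, Claybrook 1.
Webster: Oakdale 8, Rivermont 7, Pinehurst 3, Claybrook 0.
Claybrook gets 1 under Hamilton and 0 under Webster.

Hamilton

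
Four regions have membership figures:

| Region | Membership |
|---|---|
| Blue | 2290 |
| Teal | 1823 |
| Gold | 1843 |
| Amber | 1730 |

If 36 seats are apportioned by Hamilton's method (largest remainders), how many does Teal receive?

The standard divisor is 7686/36 ≈ 213.5.
Standard quotas: Blue 10.726, Teal 8.539, Gold 8.632, Amber 8.103.
Lower quotas: Blue 10, Teal 8, Gold 8, Amber 8 (sum 34, leaving 2 seats).
Remainders in descending order: Blue 0.726, Gold 0.632, Teal 0.539, Amber 0.103.
The surplus seats go to Blue, Gold.
Teal receives 8.

8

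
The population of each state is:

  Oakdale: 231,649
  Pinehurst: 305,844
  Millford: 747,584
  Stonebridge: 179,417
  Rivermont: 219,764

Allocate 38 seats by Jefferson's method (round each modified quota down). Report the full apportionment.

Oakdale 5; Pinehurst 7; Millford 17; Stonebridge 4; Rivermont 5

Standard divisor 1684258/38 ≈ 44322.579; standard quotas: Oakdale 5.226, Pinehurst 6.900, Millford 16.867, Stonebridge 4.048, Rivermont 4.958.
Rounding down gives 5, 6, 16, 4, 4 = 35 seats, so the divisor must be adjusted.
With modified divisor 42600: modified quotas Oakdale 5.438, Pinehurst 7.179, Millford 17.549, Stonebridge 4.212, Rivermont 5.159.
Rounding down: Oakdale 5, Pinehurst 7, Millford 17, Stonebridge 4, Rivermont 5 (total 38).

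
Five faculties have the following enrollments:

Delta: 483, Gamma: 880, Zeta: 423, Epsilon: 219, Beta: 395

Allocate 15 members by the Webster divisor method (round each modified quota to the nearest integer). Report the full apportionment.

Standard divisor 2400/15 ≈ 160; standard quotas: Delta 3.019, Gamma 5.500, Zeta 2.644, Epsilon 1.369, Beta 2.469.
Rounding to the nearest integer gives Delta 3, Gamma 6, Zeta 3, Epsilon 1, Beta 2 — total 15, matching the house size, so no adjustment is needed.

Delta=3, Gamma=6, Zeta=3, Epsilon=1, Beta=2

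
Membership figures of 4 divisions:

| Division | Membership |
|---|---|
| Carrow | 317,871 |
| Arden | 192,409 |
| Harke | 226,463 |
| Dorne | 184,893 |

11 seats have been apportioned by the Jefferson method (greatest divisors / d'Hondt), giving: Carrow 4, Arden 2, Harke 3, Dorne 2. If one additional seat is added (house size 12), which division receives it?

Priority for the next seat is population ÷ (current seats + 1).
Priorities: Carrow 63574.200, Arden 64136.333, Harke 56615.750, Dorne 61631.000.
Highest priority: Arden.

Arden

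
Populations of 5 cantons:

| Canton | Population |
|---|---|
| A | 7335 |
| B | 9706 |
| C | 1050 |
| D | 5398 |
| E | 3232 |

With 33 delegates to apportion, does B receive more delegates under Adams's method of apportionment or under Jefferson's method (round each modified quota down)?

Jefferson

Adams: A 9, B 11, C 2, D 7, E 4.
Jefferson: A 9, B 12, C 1, D 7, E 4.
B gets 11 under Adams and 12 under Jefferson.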